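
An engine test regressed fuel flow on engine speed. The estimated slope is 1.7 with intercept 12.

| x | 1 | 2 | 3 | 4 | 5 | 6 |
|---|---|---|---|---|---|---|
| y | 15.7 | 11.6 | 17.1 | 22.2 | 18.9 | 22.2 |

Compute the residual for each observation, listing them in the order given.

2, -3.8, 0, 3.4, -1.6, 0

x=1: ŷ = 12 + 1.7·1 = 13.7; e = 15.7 − 13.7 = 2
x=2: ŷ = 12 + 1.7·2 = 15.4; e = 11.6 − 15.4 = -3.8
x=3: ŷ = 12 + 1.7·3 = 17.1; e = 17.1 − 17.1 = 0
x=4: ŷ = 12 + 1.7·4 = 18.8; e = 22.2 − 18.8 = 3.4
x=5: ŷ = 12 + 1.7·5 = 20.5; e = 18.9 − 20.5 = -1.6
x=6: ŷ = 12 + 1.7·6 = 22.2; e = 22.2 − 22.2 = 0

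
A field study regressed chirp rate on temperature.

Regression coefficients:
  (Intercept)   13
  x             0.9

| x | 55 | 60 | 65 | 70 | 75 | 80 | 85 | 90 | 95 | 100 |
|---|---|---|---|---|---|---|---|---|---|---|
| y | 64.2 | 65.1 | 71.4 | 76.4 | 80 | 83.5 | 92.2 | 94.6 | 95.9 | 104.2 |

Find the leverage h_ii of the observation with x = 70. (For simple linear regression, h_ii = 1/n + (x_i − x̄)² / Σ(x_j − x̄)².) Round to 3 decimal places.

x̄ = (55 + 60 + 65 + 70 + 75 + 80 + 85 + 90 + 95 + 100)/10 = 77.5
Σ(x − x̄)² = 506.25 + 306.25 + 156.25 + 56.25 + 6.25 + 6.25 + 56.25 + 156.25 + 306.25 + 506.25 = 2062.5
h = 1/10 + (-7.5)²/2062.5 = 0.1 + 0.0272727 = 0.127

h = 0.127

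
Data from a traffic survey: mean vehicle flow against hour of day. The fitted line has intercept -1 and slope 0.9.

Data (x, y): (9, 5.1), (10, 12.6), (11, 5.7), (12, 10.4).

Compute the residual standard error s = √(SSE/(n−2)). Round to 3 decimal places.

s = 4.228

x=9: ŷ = -1 + 0.9·9 = 7.1; r = 5.1 − 7.1 = -2
x=10: ŷ = -1 + 0.9·10 = 8; r = 12.6 − 8 = 4.6
x=11: ŷ = -1 + 0.9·11 = 8.9; r = 5.7 − 8.9 = -3.2
x=12: ŷ = -1 + 0.9·12 = 9.8; r = 10.4 − 9.8 = 0.6
SSE = 4 + 21.16 + 10.24 + 0.36 = 35.76
s = √(35.76/2) = √17.88 ≈ 4.228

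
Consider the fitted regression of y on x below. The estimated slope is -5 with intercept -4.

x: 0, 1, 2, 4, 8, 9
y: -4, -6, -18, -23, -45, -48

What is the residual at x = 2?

ŷ = -4 − 5·2 = -14
e = -18 − (-14) = -4

e = -4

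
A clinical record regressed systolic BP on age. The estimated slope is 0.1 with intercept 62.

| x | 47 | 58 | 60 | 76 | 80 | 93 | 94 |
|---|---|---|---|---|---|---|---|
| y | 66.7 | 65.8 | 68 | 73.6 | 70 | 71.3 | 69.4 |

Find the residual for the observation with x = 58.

ŷ = 62 + 0.1·58 = 67.8
e = 65.8 − 67.8 = -2

e = -2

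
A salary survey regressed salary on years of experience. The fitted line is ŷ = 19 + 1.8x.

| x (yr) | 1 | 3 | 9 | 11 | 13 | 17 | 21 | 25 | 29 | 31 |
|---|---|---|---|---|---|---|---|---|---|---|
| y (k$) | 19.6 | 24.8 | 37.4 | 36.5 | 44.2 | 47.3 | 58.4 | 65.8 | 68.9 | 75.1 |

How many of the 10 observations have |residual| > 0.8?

x=1: ŷ = 19 + 1.8·1 = 20.8; r = 19.6 − 20.8 = -1.2
x=3: ŷ = 19 + 1.8·3 = 24.4; r = 24.8 − 24.4 = 0.4
x=9: ŷ = 19 + 1.8·9 = 35.2; r = 37.4 − 35.2 = 2.2
x=11: ŷ = 19 + 1.8·11 = 38.8; r = 36.5 − 38.8 = -2.3
x=13: ŷ = 19 + 1.8·13 = 42.4; r = 44.2 − 42.4 = 1.8
x=17: ŷ = 19 + 1.8·17 = 49.6; r = 47.3 − 49.6 = -2.3
x=21: ŷ = 19 + 1.8·21 = 56.8; r = 58.4 − 56.8 = 1.6
x=25: ŷ = 19 + 1.8·25 = 64; r = 65.8 − 64 = 1.8
x=29: ŷ = 19 + 1.8·29 = 71.2; r = 68.9 − 71.2 = -2.3
x=31: ŷ = 19 + 1.8·31 = 74.8; r = 75.1 − 74.8 = 0.3
|r| > 0.8: x=1 (|r|=1.2), x=9 (|r|=2.2), x=11 (|r|=2.3), x=13 (|r|=1.8), x=17 (|r|=2.3), x=21 (|r|=1.6), x=25 (|r|=1.8), x=29 (|r|=2.3) → 8

8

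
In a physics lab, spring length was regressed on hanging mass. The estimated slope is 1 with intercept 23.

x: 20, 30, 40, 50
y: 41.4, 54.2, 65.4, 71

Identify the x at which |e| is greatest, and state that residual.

x = 40, e = 2.4

x=20: ŷ = 23 + 20 = 43; e = 41.4 − 43 = -1.6
x=30: ŷ = 23 + 30 = 53; e = 54.2 − 53 = 1.2
x=40: ŷ = 23 + 40 = 63; e = 65.4 − 63 = 2.4
x=50: ŷ = 23 + 50 = 73; e = 71 − 73 = -2
Largest |e| is 2.4 at x = 40, residual 2.4.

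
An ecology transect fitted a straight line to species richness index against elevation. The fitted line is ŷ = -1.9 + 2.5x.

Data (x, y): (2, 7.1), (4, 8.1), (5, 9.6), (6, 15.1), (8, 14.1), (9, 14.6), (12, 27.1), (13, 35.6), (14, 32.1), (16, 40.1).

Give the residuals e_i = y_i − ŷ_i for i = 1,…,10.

x=2: ŷ = -1.9 + 2.5·2 = 3.1; e = 7.1 − 3.1 = 4
x=4: ŷ = -1.9 + 2.5·4 = 8.1; e = 8.1 − 8.1 = 0
x=5: ŷ = -1.9 + 2.5·5 = 10.6; e = 9.6 − 10.6 = -1
x=6: ŷ = -1.9 + 2.5·6 = 13.1; e = 15.1 − 13.1 = 2
x=8: ŷ = -1.9 + 2.5·8 = 18.1; e = 14.1 − 18.1 = -4
x=9: ŷ = -1.9 + 2.5·9 = 20.6; e = 14.6 − 20.6 = -6
x=12: ŷ = -1.9 + 2.5·12 = 28.1; e = 27.1 − 28.1 = -1
x=13: ŷ = -1.9 + 2.5·13 = 30.6; e = 35.6 − 30.6 = 5
x=14: ŷ = -1.9 + 2.5·14 = 33.1; e = 32.1 − 33.1 = -1
x=16: ŷ = -1.9 + 2.5·16 = 38.1; e = 40.1 − 38.1 = 2

4, 0, -1, 2, -4, -6, -1, 5, -1, 2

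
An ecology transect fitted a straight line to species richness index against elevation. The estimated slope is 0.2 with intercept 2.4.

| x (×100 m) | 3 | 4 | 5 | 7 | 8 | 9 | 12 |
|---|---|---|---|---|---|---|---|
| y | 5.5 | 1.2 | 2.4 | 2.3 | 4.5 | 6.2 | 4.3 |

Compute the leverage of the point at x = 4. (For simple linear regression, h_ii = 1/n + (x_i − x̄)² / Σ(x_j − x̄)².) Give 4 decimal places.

h = 0.2816

x̄ = (3 + 4 + 5 + 7 + 8 + 9 + 12)/7 = 6.85714
Σ(x − x̄)² = 14.8776 + 8.16327 + 3.44898 + 0.0204082 + 1.30612 + 4.59184 + 26.449 = 58.8571
h = 1/7 + (-2.85714)²/58.8571 = 0.142857 + 0.138696 = 0.2816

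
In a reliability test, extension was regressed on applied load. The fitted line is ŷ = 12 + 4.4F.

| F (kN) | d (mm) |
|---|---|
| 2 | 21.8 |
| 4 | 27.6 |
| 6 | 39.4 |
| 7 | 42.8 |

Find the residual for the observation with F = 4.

r = -2

ŷ = 12 + 4.4·4 = 29.6
r = 27.6 − 29.6 = -2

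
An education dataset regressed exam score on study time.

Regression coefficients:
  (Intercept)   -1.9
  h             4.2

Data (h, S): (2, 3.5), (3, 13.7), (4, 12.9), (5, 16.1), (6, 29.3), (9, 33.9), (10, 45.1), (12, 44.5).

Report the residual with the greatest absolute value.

r = 6

h=2: ŷ = -1.9 + 4.2·2 = 6.5; r = 3.5 − 6.5 = -3
h=3: ŷ = -1.9 + 4.2·3 = 10.7; r = 13.7 − 10.7 = 3
h=4: ŷ = -1.9 + 4.2·4 = 14.9; r = 12.9 − 14.9 = -2
h=5: ŷ = -1.9 + 4.2·5 = 19.1; r = 16.1 − 19.1 = -3
h=6: ŷ = -1.9 + 4.2·6 = 23.3; r = 29.3 − 23.3 = 6
h=9: ŷ = -1.9 + 4.2·9 = 35.9; r = 33.9 − 35.9 = -2
h=10: ŷ = -1.9 + 4.2·10 = 40.1; r = 45.1 − 40.1 = 5
h=12: ŷ = -1.9 + 4.2·12 = 48.5; r = 44.5 − 48.5 = -4
Largest |r| is 6 at h = 6, residual 6.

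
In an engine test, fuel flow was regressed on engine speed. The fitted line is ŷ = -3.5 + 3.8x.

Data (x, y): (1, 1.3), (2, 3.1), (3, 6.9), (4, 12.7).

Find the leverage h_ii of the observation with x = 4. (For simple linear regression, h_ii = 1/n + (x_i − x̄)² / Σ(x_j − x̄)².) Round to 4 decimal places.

x̄ = (1 + 2 + 3 + 4)/4 = 2.5
Σ(x − x̄)² = 2.25 + 0.25 + 0.25 + 2.25 = 5
h = 1/4 + (1.5)²/5 = 0.25 + 0.45 = 0.7000

h = 0.7000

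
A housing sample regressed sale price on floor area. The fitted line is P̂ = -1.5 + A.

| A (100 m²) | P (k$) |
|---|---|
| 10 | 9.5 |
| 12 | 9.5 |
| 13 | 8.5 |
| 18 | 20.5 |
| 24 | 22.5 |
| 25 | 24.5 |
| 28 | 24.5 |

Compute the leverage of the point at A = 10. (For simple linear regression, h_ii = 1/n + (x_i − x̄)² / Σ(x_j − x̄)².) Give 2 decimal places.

Ā = (10 + 12 + 13 + 18 + 24 + 25 + 28)/7 = 18.5714
Σ(A − Ā)² = 73.4694 + 43.1837 + 31.0408 + 0.326531 + 29.4694 + 41.3265 + 88.898 = 307.714
h = 1/7 + (-8.57143)²/307.714 = 0.142857 + 0.238758 = 0.38

h = 0.38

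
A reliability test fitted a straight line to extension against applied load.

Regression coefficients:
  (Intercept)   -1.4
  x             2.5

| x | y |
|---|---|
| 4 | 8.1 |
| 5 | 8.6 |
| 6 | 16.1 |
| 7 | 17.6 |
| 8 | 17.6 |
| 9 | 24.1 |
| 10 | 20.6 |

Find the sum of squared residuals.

x=4: ŷ = -1.4 + 2.5·4 = 8.6; e = 8.1 − 8.6 = -0.5
x=5: ŷ = -1.4 + 2.5·5 = 11.1; e = 8.6 − 11.1 = -2.5
x=6: ŷ = -1.4 + 2.5·6 = 13.6; e = 16.1 − 13.6 = 2.5
x=7: ŷ = -1.4 + 2.5·7 = 16.1; e = 17.6 − 16.1 = 1.5
x=8: ŷ = -1.4 + 2.5·8 = 18.6; e = 17.6 − 18.6 = -1
x=9: ŷ = -1.4 + 2.5·9 = 21.1; e = 24.1 − 21.1 = 3
x=10: ŷ = -1.4 + 2.5·10 = 23.6; e = 20.6 − 23.6 = -3
SSE = 0.25 + 6.25 + 6.25 + 2.25 + 1 + 9 + 9 = 34

SSE = 34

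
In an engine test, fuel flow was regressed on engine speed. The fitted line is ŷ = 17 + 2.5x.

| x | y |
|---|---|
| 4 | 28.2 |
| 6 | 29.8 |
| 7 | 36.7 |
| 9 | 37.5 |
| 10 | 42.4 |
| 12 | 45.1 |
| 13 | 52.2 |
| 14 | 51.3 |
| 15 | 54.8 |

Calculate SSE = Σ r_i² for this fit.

SSE = 26.76

x=4: ŷ = 17 + 2.5·4 = 27; r = 28.2 − 27 = 1.2
x=6: ŷ = 17 + 2.5·6 = 32; r = 29.8 − 32 = -2.2
x=7: ŷ = 17 + 2.5·7 = 34.5; r = 36.7 − 34.5 = 2.2
x=9: ŷ = 17 + 2.5·9 = 39.5; r = 37.5 − 39.5 = -2
x=10: ŷ = 17 + 2.5·10 = 42; r = 42.4 − 42 = 0.4
x=12: ŷ = 17 + 2.5·12 = 47; r = 45.1 − 47 = -1.9
x=13: ŷ = 17 + 2.5·13 = 49.5; r = 52.2 − 49.5 = 2.7
x=14: ŷ = 17 + 2.5·14 = 52; r = 51.3 − 52 = -0.7
x=15: ŷ = 17 + 2.5·15 = 54.5; r = 54.8 − 54.5 = 0.3
SSE = 1.44 + 4.84 + 4.84 + 4 + 0.16 + 3.61 + 7.29 + 0.49 + 0.09 = 26.76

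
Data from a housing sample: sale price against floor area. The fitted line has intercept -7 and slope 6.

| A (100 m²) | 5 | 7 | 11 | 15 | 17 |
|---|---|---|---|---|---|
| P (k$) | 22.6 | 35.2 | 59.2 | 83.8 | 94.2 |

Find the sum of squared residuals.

A=5: P̂ = -7 + 6·5 = 23; e = 22.6 − 23 = -0.4
A=7: P̂ = -7 + 6·7 = 35; e = 35.2 − 35 = 0.2
A=11: P̂ = -7 + 6·11 = 59; e = 59.2 − 59 = 0.2
A=15: P̂ = -7 + 6·15 = 83; e = 83.8 − 83 = 0.8
A=17: P̂ = -7 + 6·17 = 95; e = 94.2 − 95 = -0.8
SSE = 0.16 + 0.04 + 0.04 + 0.64 + 0.64 = 1.52

SSE = 1.52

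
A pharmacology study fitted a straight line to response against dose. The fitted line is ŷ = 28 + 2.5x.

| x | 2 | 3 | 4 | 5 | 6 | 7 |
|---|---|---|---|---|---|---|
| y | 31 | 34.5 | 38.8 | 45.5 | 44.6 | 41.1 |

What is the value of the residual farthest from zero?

x=2: ŷ = 28 + 2.5·2 = 33; e = 31 − 33 = -2
x=3: ŷ = 28 + 2.5·3 = 35.5; e = 34.5 − 35.5 = -1
x=4: ŷ = 28 + 2.5·4 = 38; e = 38.8 − 38 = 0.8
x=5: ŷ = 28 + 2.5·5 = 40.5; e = 45.5 − 40.5 = 5
x=6: ŷ = 28 + 2.5·6 = 43; e = 44.6 − 43 = 1.6
x=7: ŷ = 28 + 2.5·7 = 45.5; e = 41.1 − 45.5 = -4.4
Largest |e| is 5 at x = 5, residual 5.

e = 5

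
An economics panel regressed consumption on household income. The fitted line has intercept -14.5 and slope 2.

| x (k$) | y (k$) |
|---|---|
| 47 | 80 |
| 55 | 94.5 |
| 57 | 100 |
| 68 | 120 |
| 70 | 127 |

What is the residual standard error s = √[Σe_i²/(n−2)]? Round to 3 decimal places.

s = 1.414

x=47: ŷ = -14.5 + 2·47 = 79.5; e = 80 − 79.5 = 0.5
x=55: ŷ = -14.5 + 2·55 = 95.5; e = 94.5 − 95.5 = -1
x=57: ŷ = -14.5 + 2·57 = 99.5; e = 100 − 99.5 = 0.5
x=68: ŷ = -14.5 + 2·68 = 121.5; e = 120 − 121.5 = -1.5
x=70: ŷ = -14.5 + 2·70 = 125.5; e = 127 − 125.5 = 1.5
SSE = 0.25 + 1 + 0.25 + 2.25 + 2.25 = 6
s = √(6/3) = √2 ≈ 1.414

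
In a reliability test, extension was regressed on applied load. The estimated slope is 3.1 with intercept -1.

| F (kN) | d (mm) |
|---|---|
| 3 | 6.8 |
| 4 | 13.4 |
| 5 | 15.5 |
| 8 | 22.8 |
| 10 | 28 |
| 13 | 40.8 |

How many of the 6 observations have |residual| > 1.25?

F=3: d̂ = -1 + 3.1·3 = 8.3; e = 6.8 − 8.3 = -1.5
F=4: d̂ = -1 + 3.1·4 = 11.4; e = 13.4 − 11.4 = 2
F=5: d̂ = -1 + 3.1·5 = 14.5; e = 15.5 − 14.5 = 1
F=8: d̂ = -1 + 3.1·8 = 23.8; e = 22.8 − 23.8 = -1
F=10: d̂ = -1 + 3.1·10 = 30; e = 28 − 30 = -2
F=13: d̂ = -1 + 3.1·13 = 39.3; e = 40.8 − 39.3 = 1.5
|e| > 1.25: F=3 (|e|=1.5), F=4 (|e|=2), F=10 (|e|=2), F=13 (|e|=1.5) → 4

4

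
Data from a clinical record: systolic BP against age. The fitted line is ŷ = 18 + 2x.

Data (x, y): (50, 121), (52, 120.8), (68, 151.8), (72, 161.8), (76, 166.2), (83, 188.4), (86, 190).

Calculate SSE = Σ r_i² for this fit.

SSE = 49.12

x=50: ŷ = 18 + 2·50 = 118; r = 121 − 118 = 3
x=52: ŷ = 18 + 2·52 = 122; r = 120.8 − 122 = -1.2
x=68: ŷ = 18 + 2·68 = 154; r = 151.8 − 154 = -2.2
x=72: ŷ = 18 + 2·72 = 162; r = 161.8 − 162 = -0.2
x=76: ŷ = 18 + 2·76 = 170; r = 166.2 − 170 = -3.8
x=83: ŷ = 18 + 2·83 = 184; r = 188.4 − 184 = 4.4
x=86: ŷ = 18 + 2·86 = 190; r = 190 − 190 = 0
SSE = 9 + 1.44 + 4.84 + 0.04 + 14.44 + 19.36 + 0 = 49.12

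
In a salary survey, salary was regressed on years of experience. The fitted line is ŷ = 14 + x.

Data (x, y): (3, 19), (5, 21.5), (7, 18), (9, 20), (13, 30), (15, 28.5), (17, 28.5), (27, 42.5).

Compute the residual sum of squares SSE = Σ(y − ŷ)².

x=3: ŷ = 14 + 3 = 17; r = 19 − 17 = 2
x=5: ŷ = 14 + 5 = 19; r = 21.5 − 19 = 2.5
x=7: ŷ = 14 + 7 = 21; r = 18 − 21 = -3
x=9: ŷ = 14 + 9 = 23; r = 20 − 23 = -3
x=13: ŷ = 14 + 13 = 27; r = 30 − 27 = 3
x=15: ŷ = 14 + 15 = 29; r = 28.5 − 29 = -0.5
x=17: ŷ = 14 + 17 = 31; r = 28.5 − 31 = -2.5
x=27: ŷ = 14 + 27 = 41; r = 42.5 − 41 = 1.5
SSE = 4 + 6.25 + 9 + 9 + 9 + 0.25 + 6.25 + 2.25 = 46

SSE = 46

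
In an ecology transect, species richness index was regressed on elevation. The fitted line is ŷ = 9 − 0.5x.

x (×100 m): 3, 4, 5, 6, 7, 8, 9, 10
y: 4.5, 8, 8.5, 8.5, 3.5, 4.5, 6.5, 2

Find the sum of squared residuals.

SSE = 32.5

x=3: ŷ = 9 − 0.5·3 = 7.5; e = 4.5 − 7.5 = -3
x=4: ŷ = 9 − 0.5·4 = 7; e = 8 − 7 = 1
x=5: ŷ = 9 − 0.5·5 = 6.5; e = 8.5 − 6.5 = 2
x=6: ŷ = 9 − 0.5·6 = 6; e = 8.5 − 6 = 2.5
x=7: ŷ = 9 − 0.5·7 = 5.5; e = 3.5 − 5.5 = -2
x=8: ŷ = 9 − 0.5·8 = 5; e = 4.5 − 5 = -0.5
x=9: ŷ = 9 − 0.5·9 = 4.5; e = 6.5 − 4.5 = 2
x=10: ŷ = 9 − 0.5·10 = 4; e = 2 − 4 = -2
SSE = 9 + 1 + 4 + 6.25 + 4 + 0.25 + 4 + 4 = 32.5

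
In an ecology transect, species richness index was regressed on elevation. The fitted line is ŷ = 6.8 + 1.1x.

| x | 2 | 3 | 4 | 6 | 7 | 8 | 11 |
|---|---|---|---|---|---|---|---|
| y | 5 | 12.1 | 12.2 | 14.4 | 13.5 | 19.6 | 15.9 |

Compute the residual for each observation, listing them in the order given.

-4, 2, 1, 1, -1, 4, -3

x=2: ŷ = 6.8 + 1.1·2 = 9; e = 5 − 9 = -4
x=3: ŷ = 6.8 + 1.1·3 = 10.1; e = 12.1 − 10.1 = 2
x=4: ŷ = 6.8 + 1.1·4 = 11.2; e = 12.2 − 11.2 = 1
x=6: ŷ = 6.8 + 1.1·6 = 13.4; e = 14.4 − 13.4 = 1
x=7: ŷ = 6.8 + 1.1·7 = 14.5; e = 13.5 − 14.5 = -1
x=8: ŷ = 6.8 + 1.1·8 = 15.6; e = 19.6 − 15.6 = 4
x=11: ŷ = 6.8 + 1.1·11 = 18.9; e = 15.9 − 18.9 = -3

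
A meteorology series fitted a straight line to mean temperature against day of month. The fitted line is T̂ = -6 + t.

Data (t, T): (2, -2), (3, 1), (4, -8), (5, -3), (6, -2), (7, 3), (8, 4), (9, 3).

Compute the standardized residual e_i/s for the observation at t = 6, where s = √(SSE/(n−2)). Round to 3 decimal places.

-0.577

t=2: T̂ = -6 + 2 = -4; e = -2 − (-4) = 2
t=3: T̂ = -6 + 3 = -3; e = 1 − (-3) = 4
t=4: T̂ = -6 + 4 = -2; e = -8 − (-2) = -6
t=5: T̂ = -6 + 5 = -1; e = -3 − (-1) = -2
t=6: T̂ = -6 + 6 = 0; e = -2 − 0 = -2
t=7: T̂ = -6 + 7 = 1; e = 3 − 1 = 2
t=8: T̂ = -6 + 8 = 2; e = 4 − 2 = 2
t=9: T̂ = -6 + 9 = 3; e = 3 − 3 = 0
SSE = 4 + 16 + 36 + 4 + 4 + 4 + 4 + 0 = 72
s = √(72/6) = 3.4641
e/s = -2 / 3.4641 = -0.577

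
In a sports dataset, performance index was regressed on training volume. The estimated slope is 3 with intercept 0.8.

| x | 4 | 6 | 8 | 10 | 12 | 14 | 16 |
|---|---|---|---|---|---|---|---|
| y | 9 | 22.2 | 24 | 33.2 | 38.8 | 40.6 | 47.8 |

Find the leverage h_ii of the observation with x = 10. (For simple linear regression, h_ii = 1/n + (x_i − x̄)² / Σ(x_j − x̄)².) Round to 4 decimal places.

h = 0.1429

x̄ = (4 + 6 + 8 + 10 + 12 + 14 + 16)/7 = 10
Σ(x − x̄)² = 36 + 16 + 4 + 0 + 4 + 16 + 36 = 112
h = 1/7 + (0)²/112 = 0.142857 + 0 = 0.1429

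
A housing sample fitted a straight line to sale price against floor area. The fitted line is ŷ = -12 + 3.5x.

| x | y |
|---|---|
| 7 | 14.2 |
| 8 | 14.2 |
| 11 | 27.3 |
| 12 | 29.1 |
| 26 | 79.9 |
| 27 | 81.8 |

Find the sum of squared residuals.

SSE = 8.88

x=7: ŷ = -12 + 3.5·7 = 12.5; r = 14.2 − 12.5 = 1.7
x=8: ŷ = -12 + 3.5·8 = 16; r = 14.2 − 16 = -1.8
x=11: ŷ = -12 + 3.5·11 = 26.5; r = 27.3 − 26.5 = 0.8
x=12: ŷ = -12 + 3.5·12 = 30; r = 29.1 − 30 = -0.9
x=26: ŷ = -12 + 3.5·26 = 79; r = 79.9 − 79 = 0.9
x=27: ŷ = -12 + 3.5·27 = 82.5; r = 81.8 − 82.5 = -0.7
SSE = 2.89 + 3.24 + 0.64 + 0.81 + 0.81 + 0.49 = 8.88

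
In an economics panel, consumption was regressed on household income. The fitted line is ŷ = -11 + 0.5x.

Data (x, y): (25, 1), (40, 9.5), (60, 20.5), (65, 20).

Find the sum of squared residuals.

x=25: ŷ = -11 + 0.5·25 = 1.5; e = 1 − 1.5 = -0.5
x=40: ŷ = -11 + 0.5·40 = 9; e = 9.5 − 9 = 0.5
x=60: ŷ = -11 + 0.5·60 = 19; e = 20.5 − 19 = 1.5
x=65: ŷ = -11 + 0.5·65 = 21.5; e = 20 − 21.5 = -1.5
SSE = 0.25 + 0.25 + 2.25 + 2.25 = 5

SSE = 5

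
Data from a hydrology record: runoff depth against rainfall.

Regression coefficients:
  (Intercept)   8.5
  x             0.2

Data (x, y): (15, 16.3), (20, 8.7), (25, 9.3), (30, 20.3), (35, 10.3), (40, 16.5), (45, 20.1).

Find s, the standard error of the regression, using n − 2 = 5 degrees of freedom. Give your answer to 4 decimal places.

x=15: ŷ = 8.5 + 0.2·15 = 11.5; r = 16.3 − 11.5 = 4.8
x=20: ŷ = 8.5 + 0.2·20 = 12.5; r = 8.7 − 12.5 = -3.8
x=25: ŷ = 8.5 + 0.2·25 = 13.5; r = 9.3 − 13.5 = -4.2
x=30: ŷ = 8.5 + 0.2·30 = 14.5; r = 20.3 − 14.5 = 5.8
x=35: ŷ = 8.5 + 0.2·35 = 15.5; r = 10.3 − 15.5 = -5.2
x=40: ŷ = 8.5 + 0.2·40 = 16.5; r = 16.5 − 16.5 = 0
x=45: ŷ = 8.5 + 0.2·45 = 17.5; r = 20.1 − 17.5 = 2.6
SSE = 23.04 + 14.44 + 17.64 + 33.64 + 27.04 + 0 + 6.76 = 122.56
s = √(122.56/5) = √24.512 ≈ 4.9510

s = 4.9510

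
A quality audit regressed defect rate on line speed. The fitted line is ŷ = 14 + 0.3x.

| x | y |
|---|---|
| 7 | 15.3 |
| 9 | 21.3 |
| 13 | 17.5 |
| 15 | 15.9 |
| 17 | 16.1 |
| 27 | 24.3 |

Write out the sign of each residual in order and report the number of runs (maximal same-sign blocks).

4 runs

x=7: ŷ = 14 + 0.3·7 = 16.1; r = 15.3 − 16.1 = -0.8
x=9: ŷ = 14 + 0.3·9 = 16.7; r = 21.3 − 16.7 = 4.6
x=13: ŷ = 14 + 0.3·13 = 17.9; r = 17.5 − 17.9 = -0.4
x=15: ŷ = 14 + 0.3·15 = 18.5; r = 15.9 − 18.5 = -2.6
x=17: ŷ = 14 + 0.3·17 = 19.1; r = 16.1 − 19.1 = -3
x=27: ŷ = 14 + 0.3·27 = 22.1; r = 24.3 − 22.1 = 2.2
Signs: − + − − − +
Runs: −×1, +×1, −×3, +×1 → 4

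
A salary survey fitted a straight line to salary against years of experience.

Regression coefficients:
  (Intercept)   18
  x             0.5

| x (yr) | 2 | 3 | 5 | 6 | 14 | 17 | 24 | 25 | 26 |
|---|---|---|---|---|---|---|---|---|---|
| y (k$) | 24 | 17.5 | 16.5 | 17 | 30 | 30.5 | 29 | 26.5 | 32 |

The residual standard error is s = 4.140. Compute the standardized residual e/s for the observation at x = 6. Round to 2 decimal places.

ŷ = 18 + 0.5·6 = 21
e = 17 − 21 = -4
e/s = -4 / 4.140 = -0.97

-0.97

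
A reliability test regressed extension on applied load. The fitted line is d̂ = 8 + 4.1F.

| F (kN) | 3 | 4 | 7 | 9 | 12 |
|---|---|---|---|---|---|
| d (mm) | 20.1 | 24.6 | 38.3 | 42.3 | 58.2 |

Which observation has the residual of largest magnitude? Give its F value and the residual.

F=3: d̂ = 8 + 4.1·3 = 20.3; r = 20.1 − 20.3 = -0.2
F=4: d̂ = 8 + 4.1·4 = 24.4; r = 24.6 − 24.4 = 0.2
F=7: d̂ = 8 + 4.1·7 = 36.7; r = 38.3 − 36.7 = 1.6
F=9: d̂ = 8 + 4.1·9 = 44.9; r = 42.3 − 44.9 = -2.6
F=12: d̂ = 8 + 4.1·12 = 57.2; r = 58.2 − 57.2 = 1
Largest |r| is 2.6 at F = 9, residual -2.6.

F = 9, r = -2.6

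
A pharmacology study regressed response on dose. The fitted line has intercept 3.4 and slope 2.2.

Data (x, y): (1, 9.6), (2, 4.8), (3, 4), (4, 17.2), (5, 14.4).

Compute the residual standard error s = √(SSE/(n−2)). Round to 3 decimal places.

x=1: ŷ = 3.4 + 2.2·1 = 5.6; e = 9.6 − 5.6 = 4
x=2: ŷ = 3.4 + 2.2·2 = 7.8; e = 4.8 − 7.8 = -3
x=3: ŷ = 3.4 + 2.2·3 = 10; e = 4 − 10 = -6
x=4: ŷ = 3.4 + 2.2·4 = 12.2; e = 17.2 − 12.2 = 5
x=5: ŷ = 3.4 + 2.2·5 = 14.4; e = 14.4 − 14.4 = 0
SSE = 16 + 9 + 36 + 25 + 0 = 86
s = √(86/3) = √28.6667 ≈ 5.354

s = 5.354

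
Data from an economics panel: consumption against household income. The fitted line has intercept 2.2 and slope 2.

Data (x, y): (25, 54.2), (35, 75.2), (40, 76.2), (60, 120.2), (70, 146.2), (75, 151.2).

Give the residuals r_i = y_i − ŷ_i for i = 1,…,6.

x=25: ŷ = 2.2 + 2·25 = 52.2; r = 54.2 − 52.2 = 2
x=35: ŷ = 2.2 + 2·35 = 72.2; r = 75.2 − 72.2 = 3
x=40: ŷ = 2.2 + 2·40 = 82.2; r = 76.2 − 82.2 = -6
x=60: ŷ = 2.2 + 2·60 = 122.2; r = 120.2 − 122.2 = -2
x=70: ŷ = 2.2 + 2·70 = 142.2; r = 146.2 − 142.2 = 4
x=75: ŷ = 2.2 + 2·75 = 152.2; r = 151.2 − 152.2 = -1

2, 3, -6, -2, 4, -1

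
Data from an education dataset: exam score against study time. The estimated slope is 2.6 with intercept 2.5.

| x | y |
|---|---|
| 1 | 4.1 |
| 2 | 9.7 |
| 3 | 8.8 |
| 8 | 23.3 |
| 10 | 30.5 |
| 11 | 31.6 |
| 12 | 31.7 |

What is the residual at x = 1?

r = -1

ŷ = 2.5 + 2.6·1 = 5.1
r = 4.1 − 5.1 = -1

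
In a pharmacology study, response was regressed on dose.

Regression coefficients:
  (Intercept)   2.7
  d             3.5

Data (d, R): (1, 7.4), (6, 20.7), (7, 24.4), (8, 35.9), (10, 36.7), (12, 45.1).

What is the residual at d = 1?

e = 1.2

R̂ = 2.7 + 3.5·1 = 6.2
e = 7.4 − 6.2 = 1.2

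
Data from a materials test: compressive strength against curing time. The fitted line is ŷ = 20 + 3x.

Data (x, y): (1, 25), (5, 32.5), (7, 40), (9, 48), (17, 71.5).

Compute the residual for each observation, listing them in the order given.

x=1: ŷ = 20 + 3·1 = 23; r = 25 − 23 = 2
x=5: ŷ = 20 + 3·5 = 35; r = 32.5 − 35 = -2.5
x=7: ŷ = 20 + 3·7 = 41; r = 40 − 41 = -1
x=9: ŷ = 20 + 3·9 = 47; r = 48 − 47 = 1
x=17: ŷ = 20 + 3·17 = 71; r = 71.5 − 71 = 0.5

2, -2.5, -1, 1, 0.5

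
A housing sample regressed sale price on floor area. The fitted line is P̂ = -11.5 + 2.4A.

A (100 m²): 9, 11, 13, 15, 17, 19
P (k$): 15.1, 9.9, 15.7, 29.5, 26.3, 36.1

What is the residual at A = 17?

P̂ = -11.5 + 2.4·17 = 29.3
e = 26.3 − 29.3 = -3

e = -3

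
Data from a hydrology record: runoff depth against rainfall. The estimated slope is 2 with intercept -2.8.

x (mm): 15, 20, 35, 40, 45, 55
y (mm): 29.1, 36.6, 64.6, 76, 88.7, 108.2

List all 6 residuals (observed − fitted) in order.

x=15: ŷ = -2.8 + 2·15 = 27.2; r = 29.1 − 27.2 = 1.9
x=20: ŷ = -2.8 + 2·20 = 37.2; r = 36.6 − 37.2 = -0.6
x=35: ŷ = -2.8 + 2·35 = 67.2; r = 64.6 − 67.2 = -2.6
x=40: ŷ = -2.8 + 2·40 = 77.2; r = 76 − 77.2 = -1.2
x=45: ŷ = -2.8 + 2·45 = 87.2; r = 88.7 − 87.2 = 1.5
x=55: ŷ = -2.8 + 2·55 = 107.2; r = 108.2 − 107.2 = 1

1.9, -0.6, -2.6, -1.2, 1.5, 1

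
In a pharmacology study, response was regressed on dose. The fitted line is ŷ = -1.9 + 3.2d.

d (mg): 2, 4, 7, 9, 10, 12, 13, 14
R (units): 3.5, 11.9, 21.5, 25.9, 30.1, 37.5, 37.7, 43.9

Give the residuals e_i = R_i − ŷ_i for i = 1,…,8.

d=2: ŷ = -1.9 + 3.2·2 = 4.5; e = 3.5 − 4.5 = -1
d=4: ŷ = -1.9 + 3.2·4 = 10.9; e = 11.9 − 10.9 = 1
d=7: ŷ = -1.9 + 3.2·7 = 20.5; e = 21.5 − 20.5 = 1
d=9: ŷ = -1.9 + 3.2·9 = 26.9; e = 25.9 − 26.9 = -1
d=10: ŷ = -1.9 + 3.2·10 = 30.1; e = 30.1 − 30.1 = 0
d=12: ŷ = -1.9 + 3.2·12 = 36.5; e = 37.5 − 36.5 = 1
d=13: ŷ = -1.9 + 3.2·13 = 39.7; e = 37.7 − 39.7 = -2
d=14: ŷ = -1.9 + 3.2·14 = 42.9; e = 43.9 − 42.9 = 1

-1, 1, 1, -1, 0, 1, -2, 1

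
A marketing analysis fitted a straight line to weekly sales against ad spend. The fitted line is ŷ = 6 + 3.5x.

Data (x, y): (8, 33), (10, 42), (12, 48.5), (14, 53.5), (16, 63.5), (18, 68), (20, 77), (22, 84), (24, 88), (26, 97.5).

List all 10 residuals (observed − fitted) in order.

x=8: ŷ = 6 + 3.5·8 = 34; e = 33 − 34 = -1
x=10: ŷ = 6 + 3.5·10 = 41; e = 42 − 41 = 1
x=12: ŷ = 6 + 3.5·12 = 48; e = 48.5 − 48 = 0.5
x=14: ŷ = 6 + 3.5·14 = 55; e = 53.5 − 55 = -1.5
x=16: ŷ = 6 + 3.5·16 = 62; e = 63.5 − 62 = 1.5
x=18: ŷ = 6 + 3.5·18 = 69; e = 68 − 69 = -1
x=20: ŷ = 6 + 3.5·20 = 76; e = 77 − 76 = 1
x=22: ŷ = 6 + 3.5·22 = 83; e = 84 − 83 = 1
x=24: ŷ = 6 + 3.5·24 = 90; e = 88 − 90 = -2
x=26: ŷ = 6 + 3.5·26 = 97; e = 97.5 − 97 = 0.5

-1, 1, 0.5, -1.5, 1.5, -1, 1, 1, -2, 0.5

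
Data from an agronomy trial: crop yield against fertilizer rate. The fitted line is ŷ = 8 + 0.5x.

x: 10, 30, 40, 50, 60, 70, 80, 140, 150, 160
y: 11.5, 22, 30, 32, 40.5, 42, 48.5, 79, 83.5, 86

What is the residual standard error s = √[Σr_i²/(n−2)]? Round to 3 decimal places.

s = 1.620

x=10: ŷ = 8 + 0.5·10 = 13; r = 11.5 − 13 = -1.5
x=30: ŷ = 8 + 0.5·30 = 23; r = 22 − 23 = -1
x=40: ŷ = 8 + 0.5·40 = 28; r = 30 − 28 = 2
x=50: ŷ = 8 + 0.5·50 = 33; r = 32 − 33 = -1
x=60: ŷ = 8 + 0.5·60 = 38; r = 40.5 − 38 = 2.5
x=70: ŷ = 8 + 0.5·70 = 43; r = 42 − 43 = -1
x=80: ŷ = 8 + 0.5·80 = 48; r = 48.5 − 48 = 0.5
x=140: ŷ = 8 + 0.5·140 = 78; r = 79 − 78 = 1
x=150: ŷ = 8 + 0.5·150 = 83; r = 83.5 − 83 = 0.5
x=160: ŷ = 8 + 0.5·160 = 88; r = 86 − 88 = -2
SSE = 2.25 + 1 + 4 + 1 + 6.25 + 1 + 0.25 + 1 + 0.25 + 4 = 21
s = √(21/8) = √2.625 ≈ 1.620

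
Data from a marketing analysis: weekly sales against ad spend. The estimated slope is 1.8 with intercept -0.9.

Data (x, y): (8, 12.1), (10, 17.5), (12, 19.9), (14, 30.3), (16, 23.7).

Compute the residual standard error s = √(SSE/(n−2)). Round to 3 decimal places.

x=8: ŷ = -0.9 + 1.8·8 = 13.5; r = 12.1 − 13.5 = -1.4
x=10: ŷ = -0.9 + 1.8·10 = 17.1; r = 17.5 − 17.1 = 0.4
x=12: ŷ = -0.9 + 1.8·12 = 20.7; r = 19.9 − 20.7 = -0.8
x=14: ŷ = -0.9 + 1.8·14 = 24.3; r = 30.3 − 24.3 = 6
x=16: ŷ = -0.9 + 1.8·16 = 27.9; r = 23.7 − 27.9 = -4.2
SSE = 1.96 + 0.16 + 0.64 + 36 + 17.64 = 56.4
s = √(56.4/3) = √18.8 ≈ 4.336

s = 4.336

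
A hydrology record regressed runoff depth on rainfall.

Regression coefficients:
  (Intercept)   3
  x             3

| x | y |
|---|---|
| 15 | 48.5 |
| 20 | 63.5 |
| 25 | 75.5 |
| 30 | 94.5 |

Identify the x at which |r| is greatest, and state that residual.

x = 25, r = -2.5

x=15: ŷ = 3 + 3·15 = 48; r = 48.5 − 48 = 0.5
x=20: ŷ = 3 + 3·20 = 63; r = 63.5 − 63 = 0.5
x=25: ŷ = 3 + 3·25 = 78; r = 75.5 − 78 = -2.5
x=30: ŷ = 3 + 3·30 = 93; r = 94.5 − 93 = 1.5
Largest |r| is 2.5 at x = 25, residual -2.5.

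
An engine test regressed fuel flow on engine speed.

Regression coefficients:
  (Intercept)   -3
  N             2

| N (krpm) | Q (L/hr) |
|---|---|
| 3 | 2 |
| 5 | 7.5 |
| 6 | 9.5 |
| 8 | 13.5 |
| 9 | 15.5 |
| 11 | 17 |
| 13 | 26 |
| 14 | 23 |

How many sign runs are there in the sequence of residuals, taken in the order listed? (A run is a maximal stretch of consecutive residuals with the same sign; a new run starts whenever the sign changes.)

N=3: ŷ = -3 + 2·3 = 3; e = 2 − 3 = -1
N=5: ŷ = -3 + 2·5 = 7; e = 7.5 − 7 = 0.5
N=6: ŷ = -3 + 2·6 = 9; e = 9.5 − 9 = 0.5
N=8: ŷ = -3 + 2·8 = 13; e = 13.5 − 13 = 0.5
N=9: ŷ = -3 + 2·9 = 15; e = 15.5 − 15 = 0.5
N=11: ŷ = -3 + 2·11 = 19; e = 17 − 19 = -2
N=13: ŷ = -3 + 2·13 = 23; e = 26 − 23 = 3
N=14: ŷ = -3 + 2·14 = 25; e = 23 − 25 = -2
Signs: − + + + + − + −
Runs: −×1, +×4, −×1, +×1, −×1 → 5

5 runs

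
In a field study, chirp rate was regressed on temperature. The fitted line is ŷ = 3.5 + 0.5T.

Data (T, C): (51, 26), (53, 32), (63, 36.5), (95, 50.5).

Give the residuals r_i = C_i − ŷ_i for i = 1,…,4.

T=51: ŷ = 3.5 + 0.5·51 = 29; r = 26 − 29 = -3
T=53: ŷ = 3.5 + 0.5·53 = 30; r = 32 − 30 = 2
T=63: ŷ = 3.5 + 0.5·63 = 35; r = 36.5 − 35 = 1.5
T=95: ŷ = 3.5 + 0.5·95 = 51; r = 50.5 − 51 = -0.5

-3, 2, 1.5, -0.5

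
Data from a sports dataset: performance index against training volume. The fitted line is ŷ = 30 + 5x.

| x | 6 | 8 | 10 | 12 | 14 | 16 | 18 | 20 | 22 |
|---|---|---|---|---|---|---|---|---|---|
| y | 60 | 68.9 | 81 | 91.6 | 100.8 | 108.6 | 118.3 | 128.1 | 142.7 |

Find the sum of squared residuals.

SSE = 21.16

x=6: ŷ = 30 + 5·6 = 60; r = 60 − 60 = 0
x=8: ŷ = 30 + 5·8 = 70; r = 68.9 − 70 = -1.1
x=10: ŷ = 30 + 5·10 = 80; r = 81 − 80 = 1
x=12: ŷ = 30 + 5·12 = 90; r = 91.6 − 90 = 1.6
x=14: ŷ = 30 + 5·14 = 100; r = 100.8 − 100 = 0.8
x=16: ŷ = 30 + 5·16 = 110; r = 108.6 − 110 = -1.4
x=18: ŷ = 30 + 5·18 = 120; r = 118.3 − 120 = -1.7
x=20: ŷ = 30 + 5·20 = 130; r = 128.1 − 130 = -1.9
x=22: ŷ = 30 + 5·22 = 140; r = 142.7 − 140 = 2.7
SSE = 0 + 1.21 + 1 + 2.56 + 0.64 + 1.96 + 2.89 + 3.61 + 7.29 = 21.16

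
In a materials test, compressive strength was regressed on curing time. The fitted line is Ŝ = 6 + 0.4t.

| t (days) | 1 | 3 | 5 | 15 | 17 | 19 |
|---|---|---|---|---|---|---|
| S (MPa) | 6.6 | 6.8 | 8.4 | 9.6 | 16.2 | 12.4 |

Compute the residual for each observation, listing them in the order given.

0.2, -0.4, 0.4, -2.4, 3.4, -1.2

t=1: Ŝ = 6 + 0.4·1 = 6.4; e = 6.6 − 6.4 = 0.2
t=3: Ŝ = 6 + 0.4·3 = 7.2; e = 6.8 − 7.2 = -0.4
t=5: Ŝ = 6 + 0.4·5 = 8; e = 8.4 − 8 = 0.4
t=15: Ŝ = 6 + 0.4·15 = 12; e = 9.6 − 12 = -2.4
t=17: Ŝ = 6 + 0.4·17 = 12.8; e = 16.2 − 12.8 = 3.4
t=19: Ŝ = 6 + 0.4·19 = 13.6; e = 12.4 − 13.6 = -1.2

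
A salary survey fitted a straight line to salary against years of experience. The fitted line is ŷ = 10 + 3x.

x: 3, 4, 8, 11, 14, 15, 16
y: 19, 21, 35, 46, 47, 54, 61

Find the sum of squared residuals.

x=3: ŷ = 10 + 3·3 = 19; e = 19 − 19 = 0
x=4: ŷ = 10 + 3·4 = 22; e = 21 − 22 = -1
x=8: ŷ = 10 + 3·8 = 34; e = 35 − 34 = 1
x=11: ŷ = 10 + 3·11 = 43; e = 46 − 43 = 3
x=14: ŷ = 10 + 3·14 = 52; e = 47 − 52 = -5
x=15: ŷ = 10 + 3·15 = 55; e = 54 − 55 = -1
x=16: ŷ = 10 + 3·16 = 58; e = 61 − 58 = 3
SSE = 0 + 1 + 1 + 9 + 25 + 1 + 9 = 46

SSE = 46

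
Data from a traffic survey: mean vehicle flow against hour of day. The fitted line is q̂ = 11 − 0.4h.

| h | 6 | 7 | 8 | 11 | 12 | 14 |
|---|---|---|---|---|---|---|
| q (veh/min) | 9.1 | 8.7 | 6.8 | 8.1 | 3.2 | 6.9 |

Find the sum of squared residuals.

SSE = 15

h=6: q̂ = 11 − 0.4·6 = 8.6; r = 9.1 − 8.6 = 0.5
h=7: q̂ = 11 − 0.4·7 = 8.2; r = 8.7 − 8.2 = 0.5
h=8: q̂ = 11 − 0.4·8 = 7.8; r = 6.8 − 7.8 = -1
h=11: q̂ = 11 − 0.4·11 = 6.6; r = 8.1 − 6.6 = 1.5
h=12: q̂ = 11 − 0.4·12 = 6.2; r = 3.2 − 6.2 = -3
h=14: q̂ = 11 − 0.4·14 = 5.4; r = 6.9 − 5.4 = 1.5
SSE = 0.25 + 0.25 + 1 + 2.25 + 9 + 2.25 = 15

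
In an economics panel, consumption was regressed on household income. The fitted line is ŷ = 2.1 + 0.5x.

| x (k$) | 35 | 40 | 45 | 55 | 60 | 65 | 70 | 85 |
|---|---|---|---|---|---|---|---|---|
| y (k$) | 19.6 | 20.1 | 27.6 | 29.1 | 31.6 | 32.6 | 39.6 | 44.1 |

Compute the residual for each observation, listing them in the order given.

x=35: ŷ = 2.1 + 0.5·35 = 19.6; e = 19.6 − 19.6 = 0
x=40: ŷ = 2.1 + 0.5·40 = 22.1; e = 20.1 − 22.1 = -2
x=45: ŷ = 2.1 + 0.5·45 = 24.6; e = 27.6 − 24.6 = 3
x=55: ŷ = 2.1 + 0.5·55 = 29.6; e = 29.1 − 29.6 = -0.5
x=60: ŷ = 2.1 + 0.5·60 = 32.1; e = 31.6 − 32.1 = -0.5
x=65: ŷ = 2.1 + 0.5·65 = 34.6; e = 32.6 − 34.6 = -2
x=70: ŷ = 2.1 + 0.5·70 = 37.1; e = 39.6 − 37.1 = 2.5
x=85: ŷ = 2.1 + 0.5·85 = 44.6; e = 44.1 − 44.6 = -0.5

0, -2, 3, -0.5, -0.5, -2, 2.5, -0.5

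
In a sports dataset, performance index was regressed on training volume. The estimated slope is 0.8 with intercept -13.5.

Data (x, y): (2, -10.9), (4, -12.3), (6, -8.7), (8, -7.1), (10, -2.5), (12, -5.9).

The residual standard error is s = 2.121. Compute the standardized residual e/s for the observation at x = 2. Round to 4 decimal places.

0.4715

ŷ = -13.5 + 0.8·2 = -11.9
e = -10.9 − (-11.9) = 1
e/s = 1 / 2.121 = 0.4715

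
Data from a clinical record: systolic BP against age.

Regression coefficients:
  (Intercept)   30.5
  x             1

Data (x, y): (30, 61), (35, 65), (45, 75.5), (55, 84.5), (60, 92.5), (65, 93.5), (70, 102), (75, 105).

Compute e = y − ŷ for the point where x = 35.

ŷ = 30.5 + 35 = 65.5
e = 65 − 65.5 = -0.5

e = -0.5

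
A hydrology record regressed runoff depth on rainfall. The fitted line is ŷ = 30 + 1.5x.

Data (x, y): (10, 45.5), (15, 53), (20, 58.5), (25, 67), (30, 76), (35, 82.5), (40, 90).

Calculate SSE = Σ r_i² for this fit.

SSE = 4

x=10: ŷ = 30 + 1.5·10 = 45; r = 45.5 − 45 = 0.5
x=15: ŷ = 30 + 1.5·15 = 52.5; r = 53 − 52.5 = 0.5
x=20: ŷ = 30 + 1.5·20 = 60; r = 58.5 − 60 = -1.5
x=25: ŷ = 30 + 1.5·25 = 67.5; r = 67 − 67.5 = -0.5
x=30: ŷ = 30 + 1.5·30 = 75; r = 76 − 75 = 1
x=35: ŷ = 30 + 1.5·35 = 82.5; r = 82.5 − 82.5 = 0
x=40: ŷ = 30 + 1.5·40 = 90; r = 90 − 90 = 0
SSE = 0.25 + 0.25 + 2.25 + 0.25 + 1 + 0 + 0 = 4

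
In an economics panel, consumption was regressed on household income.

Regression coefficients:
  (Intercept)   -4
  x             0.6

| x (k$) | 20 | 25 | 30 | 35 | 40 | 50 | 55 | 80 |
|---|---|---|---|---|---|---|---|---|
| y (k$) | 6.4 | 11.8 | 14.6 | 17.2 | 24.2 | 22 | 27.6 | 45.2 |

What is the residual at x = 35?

ŷ = -4 + 0.6·35 = 17
e = 17.2 − 17 = 0.2

e = 0.2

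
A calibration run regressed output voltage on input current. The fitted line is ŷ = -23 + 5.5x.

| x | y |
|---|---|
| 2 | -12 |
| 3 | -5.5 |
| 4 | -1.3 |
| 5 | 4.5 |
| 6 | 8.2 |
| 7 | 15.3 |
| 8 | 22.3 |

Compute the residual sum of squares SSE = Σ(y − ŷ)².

SSE = 6.06

x=2: ŷ = -23 + 5.5·2 = -12; e = -12 − (-12) = 0
x=3: ŷ = -23 + 5.5·3 = -6.5; e = -5.5 − (-6.5) = 1
x=4: ŷ = -23 + 5.5·4 = -1; e = -1.3 − (-1) = -0.3
x=5: ŷ = -23 + 5.5·5 = 4.5; e = 4.5 − 4.5 = 0
x=6: ŷ = -23 + 5.5·6 = 10; e = 8.2 − 10 = -1.8
x=7: ŷ = -23 + 5.5·7 = 15.5; e = 15.3 − 15.5 = -0.2
x=8: ŷ = -23 + 5.5·8 = 21; e = 22.3 − 21 = 1.3
SSE = 0 + 1 + 0.09 + 0 + 3.24 + 0.04 + 1.69 = 6.06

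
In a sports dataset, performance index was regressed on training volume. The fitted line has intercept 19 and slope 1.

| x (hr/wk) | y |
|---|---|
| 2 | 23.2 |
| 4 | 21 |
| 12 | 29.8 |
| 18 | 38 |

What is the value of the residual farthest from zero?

e = 2.2

x=2: ŷ = 19 + 2 = 21; e = 23.2 − 21 = 2.2
x=4: ŷ = 19 + 4 = 23; e = 21 − 23 = -2
x=12: ŷ = 19 + 12 = 31; e = 29.8 − 31 = -1.2
x=18: ŷ = 19 + 18 = 37; e = 38 − 37 = 1
Largest |e| is 2.2 at x = 2, residual 2.2.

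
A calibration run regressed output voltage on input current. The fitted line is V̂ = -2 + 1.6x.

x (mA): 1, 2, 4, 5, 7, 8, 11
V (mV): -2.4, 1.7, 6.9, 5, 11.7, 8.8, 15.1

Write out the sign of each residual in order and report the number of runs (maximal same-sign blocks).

5 runs

x=1: V̂ = -2 + 1.6·1 = -0.4; e = -2.4 − (-0.4) = -2
x=2: V̂ = -2 + 1.6·2 = 1.2; e = 1.7 − 1.2 = 0.5
x=4: V̂ = -2 + 1.6·4 = 4.4; e = 6.9 − 4.4 = 2.5
x=5: V̂ = -2 + 1.6·5 = 6; e = 5 − 6 = -1
x=7: V̂ = -2 + 1.6·7 = 9.2; e = 11.7 − 9.2 = 2.5
x=8: V̂ = -2 + 1.6·8 = 10.8; e = 8.8 − 10.8 = -2
x=11: V̂ = -2 + 1.6·11 = 15.6; e = 15.1 − 15.6 = -0.5
Signs: − + + − + − −
Runs: −×1, +×2, −×1, +×1, −×2 → 5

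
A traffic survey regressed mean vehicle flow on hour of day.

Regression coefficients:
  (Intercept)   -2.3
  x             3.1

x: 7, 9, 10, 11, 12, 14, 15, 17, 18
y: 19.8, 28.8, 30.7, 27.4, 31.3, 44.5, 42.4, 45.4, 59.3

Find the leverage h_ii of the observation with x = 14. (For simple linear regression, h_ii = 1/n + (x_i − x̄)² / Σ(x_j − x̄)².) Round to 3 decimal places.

x̄ = (7 + 9 + 10 + 11 + 12 + 14 + 15 + 17 + 18)/9 = 12.5556
Σ(x − x̄)² = 30.8642 + 12.642 + 6.53086 + 2.41975 + 0.308642 + 2.08642 + 5.97531 + 19.7531 + 29.642 = 110.222
h = 1/9 + (1.44444)²/110.222 = 0.111111 + 0.0189292 = 0.130

h = 0.130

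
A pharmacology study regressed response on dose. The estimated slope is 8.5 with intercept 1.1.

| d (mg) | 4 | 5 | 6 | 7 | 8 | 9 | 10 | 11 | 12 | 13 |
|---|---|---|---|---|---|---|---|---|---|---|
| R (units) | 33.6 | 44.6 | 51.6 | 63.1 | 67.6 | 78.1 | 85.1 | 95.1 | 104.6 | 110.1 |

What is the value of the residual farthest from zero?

e = 2.5

d=4: R̂ = 1.1 + 8.5·4 = 35.1; e = 33.6 − 35.1 = -1.5
d=5: R̂ = 1.1 + 8.5·5 = 43.6; e = 44.6 − 43.6 = 1
d=6: R̂ = 1.1 + 8.5·6 = 52.1; e = 51.6 − 52.1 = -0.5
d=7: R̂ = 1.1 + 8.5·7 = 60.6; e = 63.1 − 60.6 = 2.5
d=8: R̂ = 1.1 + 8.5·8 = 69.1; e = 67.6 − 69.1 = -1.5
d=9: R̂ = 1.1 + 8.5·9 = 77.6; e = 78.1 − 77.6 = 0.5
d=10: R̂ = 1.1 + 8.5·10 = 86.1; e = 85.1 − 86.1 = -1
d=11: R̂ = 1.1 + 8.5·11 = 94.6; e = 95.1 − 94.6 = 0.5
d=12: R̂ = 1.1 + 8.5·12 = 103.1; e = 104.6 − 103.1 = 1.5
d=13: R̂ = 1.1 + 8.5·13 = 111.6; e = 110.1 − 111.6 = -1.5
Largest |e| is 2.5 at d = 7, residual 2.5.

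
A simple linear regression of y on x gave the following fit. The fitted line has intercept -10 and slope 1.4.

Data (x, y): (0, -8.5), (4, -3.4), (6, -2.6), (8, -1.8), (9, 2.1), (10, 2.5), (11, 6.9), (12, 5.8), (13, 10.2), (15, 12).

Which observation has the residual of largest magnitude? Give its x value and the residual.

x=0: ŷ = -10 + 1.4·0 = -10; r = -8.5 − (-10) = 1.5
x=4: ŷ = -10 + 1.4·4 = -4.4; r = -3.4 − (-4.4) = 1
x=6: ŷ = -10 + 1.4·6 = -1.6; r = -2.6 − (-1.6) = -1
x=8: ŷ = -10 + 1.4·8 = 1.2; r = -1.8 − 1.2 = -3
x=9: ŷ = -10 + 1.4·9 = 2.6; r = 2.1 − 2.6 = -0.5
x=10: ŷ = -10 + 1.4·10 = 4; r = 2.5 − 4 = -1.5
x=11: ŷ = -10 + 1.4·11 = 5.4; r = 6.9 − 5.4 = 1.5
x=12: ŷ = -10 + 1.4·12 = 6.8; r = 5.8 − 6.8 = -1
x=13: ŷ = -10 + 1.4·13 = 8.2; r = 10.2 − 8.2 = 2
x=15: ŷ = -10 + 1.4·15 = 11; r = 12 − 11 = 1
Largest |r| is 3 at x = 8, residual -3.

x = 8, r = -3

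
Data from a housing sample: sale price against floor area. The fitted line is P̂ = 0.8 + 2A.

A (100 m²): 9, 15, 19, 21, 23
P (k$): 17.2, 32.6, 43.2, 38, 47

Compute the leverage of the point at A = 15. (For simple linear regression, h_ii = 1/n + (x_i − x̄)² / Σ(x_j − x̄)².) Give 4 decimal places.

h = 0.2468

Ā = (9 + 15 + 19 + 21 + 23)/5 = 17.4
Σ(A − Ā)² = 70.56 + 5.76 + 2.56 + 12.96 + 31.36 = 123.2
h = 1/5 + (-2.4)²/123.2 = 0.2 + 0.0467532 = 0.2468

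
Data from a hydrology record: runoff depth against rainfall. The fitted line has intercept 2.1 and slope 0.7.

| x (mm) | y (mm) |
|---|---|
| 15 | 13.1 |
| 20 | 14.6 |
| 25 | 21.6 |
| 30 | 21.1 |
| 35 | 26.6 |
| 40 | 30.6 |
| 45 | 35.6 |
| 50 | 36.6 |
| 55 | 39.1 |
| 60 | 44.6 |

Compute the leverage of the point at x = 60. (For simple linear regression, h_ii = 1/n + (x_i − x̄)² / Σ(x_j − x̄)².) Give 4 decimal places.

x̄ = (15 + 20 + 25 + 30 + 35 + 40 + 45 + 50 + 55 + 60)/10 = 37.5
Σ(x − x̄)² = 506.25 + 306.25 + 156.25 + 56.25 + 6.25 + 6.25 + 56.25 + 156.25 + 306.25 + 506.25 = 2062.5
h = 1/10 + (22.5)²/2062.5 = 0.1 + 0.245455 = 0.3455

h = 0.3455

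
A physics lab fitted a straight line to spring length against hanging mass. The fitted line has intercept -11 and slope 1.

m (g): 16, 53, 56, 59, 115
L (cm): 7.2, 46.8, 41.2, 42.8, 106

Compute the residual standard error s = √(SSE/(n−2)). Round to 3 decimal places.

m=16: L̂ = -11 + 16 = 5; e = 7.2 − 5 = 2.2
m=53: L̂ = -11 + 53 = 42; e = 46.8 − 42 = 4.8
m=56: L̂ = -11 + 56 = 45; e = 41.2 − 45 = -3.8
m=59: L̂ = -11 + 59 = 48; e = 42.8 − 48 = -5.2
m=115: L̂ = -11 + 115 = 104; e = 106 − 104 = 2
SSE = 4.84 + 23.04 + 14.44 + 27.04 + 4 = 73.36
s = √(73.36/3) = √24.4533 ≈ 4.945

s = 4.945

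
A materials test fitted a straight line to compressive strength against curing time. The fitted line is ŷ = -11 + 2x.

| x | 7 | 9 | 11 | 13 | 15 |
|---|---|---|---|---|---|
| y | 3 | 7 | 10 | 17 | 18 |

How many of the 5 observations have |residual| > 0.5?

3

x=7: ŷ = -11 + 2·7 = 3; e = 3 − 3 = 0
x=9: ŷ = -11 + 2·9 = 7; e = 7 − 7 = 0
x=11: ŷ = -11 + 2·11 = 11; e = 10 − 11 = -1
x=13: ŷ = -11 + 2·13 = 15; e = 17 − 15 = 2
x=15: ŷ = -11 + 2·15 = 19; e = 18 − 19 = -1
|e| > 0.5: x=11 (|e|=1), x=13 (|e|=2), x=15 (|e|=1) → 3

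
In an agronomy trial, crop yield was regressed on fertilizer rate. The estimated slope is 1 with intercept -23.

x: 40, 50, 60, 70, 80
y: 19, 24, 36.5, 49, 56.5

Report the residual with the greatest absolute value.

x=40: ŷ = -23 + 40 = 17; r = 19 − 17 = 2
x=50: ŷ = -23 + 50 = 27; r = 24 − 27 = -3
x=60: ŷ = -23 + 60 = 37; r = 36.5 − 37 = -0.5
x=70: ŷ = -23 + 70 = 47; r = 49 − 47 = 2
x=80: ŷ = -23 + 80 = 57; r = 56.5 − 57 = -0.5
Largest |r| is 3 at x = 50, residual -3.

r = -3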